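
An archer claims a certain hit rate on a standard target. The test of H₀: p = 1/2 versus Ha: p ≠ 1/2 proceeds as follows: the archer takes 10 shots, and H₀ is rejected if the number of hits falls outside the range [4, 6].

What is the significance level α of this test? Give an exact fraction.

α = P(S ≤ 3 or S ≥ 7 | p = 1/2), S ~ Binomial(10, 1/2).
The two tails are symmetric, so α = 2·(1 + 10 + 45 + 120)/2^10 = 352/1024 = 11/32.

11/32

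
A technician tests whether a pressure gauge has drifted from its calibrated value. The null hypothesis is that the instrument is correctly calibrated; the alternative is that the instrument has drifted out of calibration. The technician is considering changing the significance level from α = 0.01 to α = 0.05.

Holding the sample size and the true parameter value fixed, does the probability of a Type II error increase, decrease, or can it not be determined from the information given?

With a larger α the critical value moves toward the center, so more of the Ha sampling distribution lies in the rejection region.

It decreases.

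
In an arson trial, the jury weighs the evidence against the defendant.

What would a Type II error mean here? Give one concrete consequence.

A Type II error would mean concluding that the defendant is innocent (or at least failing to establish that the defendant is guilty) when in fact the defendant is guilty. Consequence: a guilty person goes free.

With the conventional null hypothesis that the defendant is innocent:
A Type II error is failing to reject H₀ when H₀ is false.
Here that means acquitting the defendant when actually the defendant is guilty.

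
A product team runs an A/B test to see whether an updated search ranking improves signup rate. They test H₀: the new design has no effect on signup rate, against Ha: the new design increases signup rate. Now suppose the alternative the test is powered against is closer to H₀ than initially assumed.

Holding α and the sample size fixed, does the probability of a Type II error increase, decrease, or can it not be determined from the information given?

It increases.

A smaller departure from H₀ means the test statistic under Ha is distributed closer to where it would be under H₀; rejection becomes less likely.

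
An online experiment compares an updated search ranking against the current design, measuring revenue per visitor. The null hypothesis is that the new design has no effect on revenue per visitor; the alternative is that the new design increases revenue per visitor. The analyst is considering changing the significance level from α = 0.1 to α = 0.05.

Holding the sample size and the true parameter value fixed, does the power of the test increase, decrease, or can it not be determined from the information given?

It decreases.

Tightening α shrinks the rejection region. When Ha holds, fewer sample outcomes clear the stricter threshold, so more fall in the acceptance region.
Since power = 1 − β and β increases, power decreases.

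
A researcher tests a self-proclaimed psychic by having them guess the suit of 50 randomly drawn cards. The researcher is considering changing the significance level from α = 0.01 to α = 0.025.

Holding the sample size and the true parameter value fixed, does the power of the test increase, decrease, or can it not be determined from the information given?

It increases.

A larger α widens the rejection region, so when the alternative is true more outcomes lead to rejection — failing to reject becomes less likely.
Since power = 1 − β and β decreases, power increases.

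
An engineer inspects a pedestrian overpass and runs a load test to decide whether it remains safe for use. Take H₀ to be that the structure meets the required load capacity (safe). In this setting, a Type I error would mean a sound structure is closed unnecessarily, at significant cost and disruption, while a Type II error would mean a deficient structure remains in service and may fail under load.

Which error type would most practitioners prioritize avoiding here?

Type II error

The Type II consequence (a deficient structure remains in service and may fail under load) is more severe than the Type I consequence (a sound structure is closed unnecessarily, at significant cost and disruption).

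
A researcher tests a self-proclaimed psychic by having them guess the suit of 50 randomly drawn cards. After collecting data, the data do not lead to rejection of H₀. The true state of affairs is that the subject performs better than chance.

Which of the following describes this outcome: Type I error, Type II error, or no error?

Type II error

The conventional null hypothesis here is that the subject is guessing at random (p = 1/4).
H₀ was not rejected, but H₀ is actually false.
Failing to reject a false null hypothesis is a Type II error (false negative).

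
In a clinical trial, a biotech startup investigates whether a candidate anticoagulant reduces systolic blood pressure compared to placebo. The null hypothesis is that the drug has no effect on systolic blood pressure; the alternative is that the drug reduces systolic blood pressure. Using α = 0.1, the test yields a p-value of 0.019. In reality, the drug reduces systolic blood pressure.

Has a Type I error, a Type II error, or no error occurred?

No error (correct decision).

Since p = 0.019 < α = 0.1, H₀ is rejected.
H₀ is false (actually the drug reduces systolic blood pressure).
The decision matches the true state — no error.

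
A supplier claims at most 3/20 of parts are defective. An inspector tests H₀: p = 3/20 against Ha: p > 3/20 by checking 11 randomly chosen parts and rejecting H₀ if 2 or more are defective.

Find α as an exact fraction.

2080006099551/4096000000000

α = P(reject H₀ | H₀ true) = P(X ≥ 2 | p = 3/20), X ~ Binomial(11, 3/20).
Via the complement, α = 1 − Σ_{j=0}^{1} C(11,j)(3/20)^j(17/20)^{11-j} = 2080006099551/4096000000000.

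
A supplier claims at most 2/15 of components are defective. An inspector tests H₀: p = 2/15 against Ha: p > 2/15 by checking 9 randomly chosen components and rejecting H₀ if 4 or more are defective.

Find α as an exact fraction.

Under H₀, K ~ Binomial(9, 2/15); the Type I error rate is P(K ≥ 4).
Computing the lower-tail complement: 1 − 37567054447/38443359375 = 876304928/38443359375.

876304928/38443359375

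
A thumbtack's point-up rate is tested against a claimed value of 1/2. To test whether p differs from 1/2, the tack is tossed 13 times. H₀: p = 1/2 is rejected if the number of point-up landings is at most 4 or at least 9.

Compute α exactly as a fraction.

The significance level is the null-hypothesis probability of the rejection region {≤4} ∪ {≥9}.
By symmetry, α = 2·P(S ≤ 4) = 2·(1 + 13 + 78 + 286 + 715)/8192 = 2186/8192 = 1093/4096.

1093/4096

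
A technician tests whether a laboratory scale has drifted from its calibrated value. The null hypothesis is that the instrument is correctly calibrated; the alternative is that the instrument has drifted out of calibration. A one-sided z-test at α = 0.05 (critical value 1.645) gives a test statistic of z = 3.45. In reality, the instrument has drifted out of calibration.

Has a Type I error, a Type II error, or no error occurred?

Since z = 3.45 > z* = 1.645, H₀ is rejected.
H₀ is false (actually the instrument has drifted out of calibration).
The decision matches the true state — no error.

No error (correct decision).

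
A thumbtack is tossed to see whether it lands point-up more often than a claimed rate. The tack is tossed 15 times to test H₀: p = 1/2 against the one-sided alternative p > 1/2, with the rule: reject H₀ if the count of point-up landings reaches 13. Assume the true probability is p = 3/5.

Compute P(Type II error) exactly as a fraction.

29690124488/30517578125

A Type II error is failing to reject when Ha holds: with p = 3/5, β = P(S ≤ 12).
Summing C(15,j)·(3/5)^j·(2/5)^{15-j} for j = 0..12 gives 29690124488/30517578125.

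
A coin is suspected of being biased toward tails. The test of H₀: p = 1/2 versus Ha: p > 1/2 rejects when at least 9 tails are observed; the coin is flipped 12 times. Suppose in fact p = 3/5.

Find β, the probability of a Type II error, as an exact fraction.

β = P(fail to reject H₀ | Ha true) = P(K ≤ 8 | p = 3/5), K ~ Binomial(12, 3/5).
Summing C(12,j)·(3/5)^j·(2/5)^{12-j} for j = 0..8 gives 37825328/48828125.

37825328/48828125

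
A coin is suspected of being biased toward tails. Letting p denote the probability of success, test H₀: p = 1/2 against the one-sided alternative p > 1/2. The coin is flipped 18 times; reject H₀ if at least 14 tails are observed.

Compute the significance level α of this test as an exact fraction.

253/16384

Under H₀, X ~ Binomial(18, 1/2), and α = P(X ≥ 14).
Summing the upper tail: (3060 + 816 + 153 + 18 + 1) / 2^18 = 4048/262144 = 253/16384.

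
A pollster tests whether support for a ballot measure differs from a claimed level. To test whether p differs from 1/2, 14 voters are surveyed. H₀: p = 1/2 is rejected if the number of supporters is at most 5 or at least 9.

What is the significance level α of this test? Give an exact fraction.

3473/8192

α = P(S ≤ 5 or S ≥ 9 | p = 1/2), S ~ Binomial(14, 1/2).
By symmetry, α = 2·P(S ≤ 5) = 2·(1 + 14 + 91 + 364 + 1001 + 2002)/16384 = 6946/16384 = 3473/8192.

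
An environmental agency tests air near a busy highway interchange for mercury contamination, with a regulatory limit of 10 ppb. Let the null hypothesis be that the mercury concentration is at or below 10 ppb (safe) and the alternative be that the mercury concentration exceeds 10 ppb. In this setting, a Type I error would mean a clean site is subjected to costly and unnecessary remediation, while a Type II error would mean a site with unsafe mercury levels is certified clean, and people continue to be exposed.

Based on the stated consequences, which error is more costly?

Type II error

The Type II consequence (a site with unsafe mercury levels is certified clean, and people continue to be exposed) is more severe than the Type I consequence (a clean site is subjected to costly and unnecessary remediation).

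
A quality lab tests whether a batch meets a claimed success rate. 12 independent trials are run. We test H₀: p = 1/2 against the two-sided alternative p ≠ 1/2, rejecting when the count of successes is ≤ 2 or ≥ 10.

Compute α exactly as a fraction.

79/2048

α = P(S ≤ 2 or S ≥ 10 | p = 1/2), S ~ Binomial(12, 1/2).
By symmetry, α = 2·P(S ≤ 2) = 2·(1 + 12 + 66)/4096 = 158/4096 = 79/2048.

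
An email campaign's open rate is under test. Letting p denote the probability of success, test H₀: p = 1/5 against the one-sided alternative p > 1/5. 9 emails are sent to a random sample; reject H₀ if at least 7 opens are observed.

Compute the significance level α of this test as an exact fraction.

613/1953125

Under H₀, Y ~ Binomial(9, 1/5), and α = P(Y ≥ 7).
P(Y ≥ 7) = Σ_{j=7}^{9} C(9,j)·(1/5)^j·(4/5)^{9-j} = 613/1953125.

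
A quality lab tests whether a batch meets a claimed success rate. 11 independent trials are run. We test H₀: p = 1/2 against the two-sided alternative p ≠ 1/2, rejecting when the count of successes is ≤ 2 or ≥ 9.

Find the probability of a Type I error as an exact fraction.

α = P(Y ≤ 2 or Y ≥ 9 | p = 1/2), Y ~ Binomial(11, 1/2).
By symmetry, α = 2·P(Y ≤ 2) = 2·(1 + 11 + 55)/2048 = 134/2048 = 67/1024.

67/1024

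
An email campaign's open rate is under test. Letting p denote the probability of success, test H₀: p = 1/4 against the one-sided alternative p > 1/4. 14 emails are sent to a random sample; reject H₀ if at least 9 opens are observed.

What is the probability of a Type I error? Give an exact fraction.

578257/268435456

α = P(reject H₀ | H₀ true) = P(S ≥ 9 | p = 1/4), with S ~ Binomial(14, 1/4).
Adding the binomial terms for j = 9 through 14 with p = 1/4 yields 578257/268435456.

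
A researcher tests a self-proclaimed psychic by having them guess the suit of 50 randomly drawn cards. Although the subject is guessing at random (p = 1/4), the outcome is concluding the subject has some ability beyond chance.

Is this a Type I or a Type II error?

The null hypothesis here is that the subject is guessing at random (p = 1/4).
'Concluding the subject has some ability beyond chance' corresponds to rejecting H₀.
H₀ was rejected but H₀ is true — a Type I error (false positive).

Type I error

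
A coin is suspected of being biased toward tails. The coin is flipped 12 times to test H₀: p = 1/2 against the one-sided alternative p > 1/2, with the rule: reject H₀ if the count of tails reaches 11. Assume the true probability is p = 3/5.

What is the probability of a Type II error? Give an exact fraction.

Under the alternative p = 3/5, S ~ Binomial(12, 3/5); β is the probability the test does not reject, P(S < 11).
Equivalently, β = 1 − P(S ≥ 11) = 239357656/244140625.

239357656/244140625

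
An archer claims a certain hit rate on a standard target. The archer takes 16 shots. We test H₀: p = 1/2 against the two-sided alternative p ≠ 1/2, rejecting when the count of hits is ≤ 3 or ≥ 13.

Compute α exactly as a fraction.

α = P(K ≤ 3 or K ≥ 13 | p = 1/2), K ~ Binomial(16, 1/2).
By symmetry, α = 2·P(K ≤ 3) = 2·(1 + 16 + 120 + 560)/65536 = 1394/65536 = 697/32768.

697/32768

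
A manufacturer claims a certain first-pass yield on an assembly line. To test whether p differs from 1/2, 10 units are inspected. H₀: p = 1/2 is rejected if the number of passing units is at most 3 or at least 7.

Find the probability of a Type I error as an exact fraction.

11/32

The significance level is the null-hypothesis probability of the rejection region {≤3} ∪ {≥7}.
The two tails are symmetric, so α = 2·(1 + 10 + 45 + 120)/2^10 = 352/1024 = 11/32.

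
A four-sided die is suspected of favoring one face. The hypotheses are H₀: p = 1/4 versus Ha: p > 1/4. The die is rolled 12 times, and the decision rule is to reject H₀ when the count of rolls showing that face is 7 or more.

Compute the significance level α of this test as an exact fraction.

The Type I error probability is α = P(K ≥ 7) computed under H₀, where K ~ Binomial(12, 1/4).
Summing C(12,j)(1/4)^j(3/4)^{12−j} for j = 7,…,12 gives 119561/8388608.

119561/8388608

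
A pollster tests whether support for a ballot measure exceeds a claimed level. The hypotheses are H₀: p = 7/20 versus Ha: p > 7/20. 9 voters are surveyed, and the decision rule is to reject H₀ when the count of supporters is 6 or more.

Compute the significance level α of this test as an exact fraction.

The Type I error probability is α = P(S ≥ 6) computed under H₀, where S ~ Binomial(9, 7/20).
Summing C(9,j)(7/20)^j(13/20)^{9−j} for j = 6,…,9 gives 6859289647/128000000000.

6859289647/128000000000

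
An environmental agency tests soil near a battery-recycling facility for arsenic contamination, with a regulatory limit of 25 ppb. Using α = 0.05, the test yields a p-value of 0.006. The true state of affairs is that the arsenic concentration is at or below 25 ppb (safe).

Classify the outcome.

The conventional null hypothesis is that the arsenic concentration is at or below 25 ppb (safe).
Since p = 0.006 < α = 0.05, H₀ is rejected.
H₀ is true (actually the arsenic concentration is at or below 25 ppb (safe)).
Rejecting a true H₀ is a Type I error.

Type I error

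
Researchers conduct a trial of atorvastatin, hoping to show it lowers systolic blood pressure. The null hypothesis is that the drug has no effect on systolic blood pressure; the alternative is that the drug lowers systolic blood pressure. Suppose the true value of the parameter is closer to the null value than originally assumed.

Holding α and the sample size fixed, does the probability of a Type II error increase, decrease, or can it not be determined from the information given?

A smaller departure from H₀ means the test statistic under Ha is distributed closer to where it would be under H₀; rejection becomes less likely.

It increases.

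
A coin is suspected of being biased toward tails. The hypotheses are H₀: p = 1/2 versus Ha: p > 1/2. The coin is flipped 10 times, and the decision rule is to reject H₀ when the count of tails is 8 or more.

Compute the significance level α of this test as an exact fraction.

The Type I error probability is α = P(X ≥ 8) computed under H₀, where X ~ Binomial(10, 1/2).
Summing the upper tail: (45 + 10 + 1) / 2^10 = 56/1024 = 7/128.

7/128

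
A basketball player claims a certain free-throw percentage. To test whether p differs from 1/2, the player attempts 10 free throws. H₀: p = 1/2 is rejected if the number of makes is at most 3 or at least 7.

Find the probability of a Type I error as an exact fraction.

Under H₀, S ~ Binomial(10, 1/2); α is the probability of landing in either tail, P(S ≤ 3) + P(S ≥ 7).
Each tail has probability (1 + 10 + 45 + 120)/1024; doubling gives α = 352/1024 = 11/32.

11/32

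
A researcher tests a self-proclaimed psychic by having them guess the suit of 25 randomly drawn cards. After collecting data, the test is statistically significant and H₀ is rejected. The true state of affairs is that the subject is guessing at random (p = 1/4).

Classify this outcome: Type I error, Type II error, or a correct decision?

The conventional null hypothesis here is that the subject is guessing at random (p = 1/4).
H₀ was rejected, but H₀ is actually true.
Rejecting a true null hypothesis is a Type I error (false positive).

Type I error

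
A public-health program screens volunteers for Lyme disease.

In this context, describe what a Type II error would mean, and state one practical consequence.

A Type II error would mean concluding that the patient does not have Lyme disease (or at least failing to establish that the patient has Lyme disease) when in fact the patient has Lyme disease. Consequence: the disease goes undetected and untreated until it has progressed.

With the conventional null hypothesis that the patient does not have Lyme disease:
A Type II error is failing to reject H₀ when H₀ is false.
Here that means clearing the patient as negative when actually the patient has Lyme disease.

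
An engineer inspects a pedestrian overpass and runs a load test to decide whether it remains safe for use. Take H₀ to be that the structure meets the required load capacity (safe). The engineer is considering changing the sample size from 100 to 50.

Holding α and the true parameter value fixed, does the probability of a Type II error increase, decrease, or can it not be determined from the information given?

With less data the test statistic is noisier; under Ha, more outcomes land inside the acceptance region.

It increases.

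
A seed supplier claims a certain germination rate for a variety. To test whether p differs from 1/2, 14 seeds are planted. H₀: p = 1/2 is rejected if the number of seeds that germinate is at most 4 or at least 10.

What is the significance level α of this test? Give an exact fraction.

1471/8192

Under H₀, Y ~ Binomial(14, 1/2); α is the probability of landing in either tail, P(Y ≤ 4) + P(Y ≥ 10).
The two tails are symmetric, so α = 2·(1 + 14 + 91 + 364 + 1001)/2^14 = 2942/16384 = 1471/8192.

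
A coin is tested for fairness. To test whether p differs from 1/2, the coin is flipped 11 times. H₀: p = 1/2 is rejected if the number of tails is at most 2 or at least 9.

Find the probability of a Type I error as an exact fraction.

67/1024

Under H₀, S ~ Binomial(11, 1/2); α is the probability of landing in either tail, P(S ≤ 2) + P(S ≥ 9).
Each tail has probability (1 + 11 + 55)/2048; doubling gives α = 134/2048 = 67/1024.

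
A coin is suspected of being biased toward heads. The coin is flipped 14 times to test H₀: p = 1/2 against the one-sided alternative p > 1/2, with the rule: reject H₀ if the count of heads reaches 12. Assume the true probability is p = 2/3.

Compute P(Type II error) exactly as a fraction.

β = P(fail to reject H₀ | Ha true) = P(K ≤ 11 | p = 2/3), K ~ Binomial(14, 2/3).
Equivalently, β = 1 − P(K ≥ 12) = 1426387/1594323.

1426387/1594323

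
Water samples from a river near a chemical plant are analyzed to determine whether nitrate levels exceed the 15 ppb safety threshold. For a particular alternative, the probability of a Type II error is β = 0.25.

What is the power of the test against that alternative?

0.75

Power = 1 − β = 1 − 0.25 = 0.75.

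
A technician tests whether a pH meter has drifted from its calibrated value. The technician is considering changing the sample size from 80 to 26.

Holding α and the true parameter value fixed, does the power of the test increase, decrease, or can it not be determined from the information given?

With less data the test statistic is noisier; under Ha, more outcomes land inside the acceptance region.
Since power = 1 − β and β increases, power decreases.

It decreases.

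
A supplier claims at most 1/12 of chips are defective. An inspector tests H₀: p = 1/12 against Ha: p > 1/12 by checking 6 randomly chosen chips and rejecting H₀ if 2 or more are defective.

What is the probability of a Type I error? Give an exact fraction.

248117/2985984

Under H₀, X ~ Binomial(6, 1/12); the Type I error rate is P(X ≥ 2).
Computing the lower-tail complement: 1 − 2737867/2985984 = 248117/2985984.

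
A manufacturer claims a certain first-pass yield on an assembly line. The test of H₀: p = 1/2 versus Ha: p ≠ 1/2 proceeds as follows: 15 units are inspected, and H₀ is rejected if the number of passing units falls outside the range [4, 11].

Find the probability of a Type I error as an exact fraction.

9/256

Under H₀, S ~ Binomial(15, 1/2); α is the probability of landing in either tail, P(S ≤ 3) + P(S ≥ 12).
The two tails are symmetric, so α = 2·(1 + 15 + 105 + 455)/2^15 = 1152/32768 = 9/256.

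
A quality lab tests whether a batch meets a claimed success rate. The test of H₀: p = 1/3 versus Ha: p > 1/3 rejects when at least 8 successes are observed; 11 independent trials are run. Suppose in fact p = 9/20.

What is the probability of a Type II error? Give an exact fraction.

A Type II error is failing to reject when Ha holds: with p = 9/20, β = P(X ≤ 7).
Summing C(11,j)·(9/20)^j·(11/20)^{11-j} for j = 0..7 gives 4807868226029/5120000000000.

4807868226029/5120000000000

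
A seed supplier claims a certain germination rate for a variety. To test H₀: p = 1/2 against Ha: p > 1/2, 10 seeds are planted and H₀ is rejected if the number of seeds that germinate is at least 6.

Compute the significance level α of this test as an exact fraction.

The Type I error probability is α = P(Y ≥ 6) computed under H₀, where Y ~ Binomial(10, 1/2).
Summing the upper tail: (210 + 120 + 45 + 10 + 1) / 2^10 = 386/1024 = 193/512.

193/512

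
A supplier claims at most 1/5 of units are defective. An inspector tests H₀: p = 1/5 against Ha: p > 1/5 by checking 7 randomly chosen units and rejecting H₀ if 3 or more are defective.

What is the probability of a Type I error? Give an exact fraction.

Under H₀, Y ~ Binomial(7, 1/5); the Type I error rate is P(Y ≥ 3).
Via the complement, α = 1 − Σ_{j=0}^{2} C(7,j)(1/5)^j(4/5)^{7-j} = 2313/15625.

2313/15625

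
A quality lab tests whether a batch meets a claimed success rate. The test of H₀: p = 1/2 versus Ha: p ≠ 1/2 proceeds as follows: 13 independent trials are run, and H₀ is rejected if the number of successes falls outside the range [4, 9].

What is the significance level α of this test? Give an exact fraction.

189/2048

The significance level is the null-hypothesis probability of the rejection region {≤3} ∪ {≥10}.
By symmetry, α = 2·P(S ≤ 3) = 2·(1 + 13 + 78 + 286)/8192 = 756/8192 = 189/2048.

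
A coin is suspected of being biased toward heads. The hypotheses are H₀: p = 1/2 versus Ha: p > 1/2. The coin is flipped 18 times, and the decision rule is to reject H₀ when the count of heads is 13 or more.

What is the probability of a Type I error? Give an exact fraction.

α = P(reject H₀ | H₀ true) = P(K ≥ 13 | p = 1/2), with K ~ Binomial(18, 1/2).
That's C(18,13) + C(18,14) + C(18,15) + C(18,16) + C(18,17) + C(18,18) over 2^18, i.e. (8568 + 3060 + 816 + 153 + 18 + 1)/262144 = 12616/262144 = 1577/32768.

1577/32768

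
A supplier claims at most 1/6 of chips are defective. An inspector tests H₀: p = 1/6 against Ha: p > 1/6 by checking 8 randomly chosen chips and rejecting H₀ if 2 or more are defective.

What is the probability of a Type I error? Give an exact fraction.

663991/1679616

α = P(reject H₀ | H₀ true) = P(S ≥ 2 | p = 1/6), S ~ Binomial(8, 1/6).
Computing the lower-tail complement: 1 − 1015625/1679616 = 663991/1679616.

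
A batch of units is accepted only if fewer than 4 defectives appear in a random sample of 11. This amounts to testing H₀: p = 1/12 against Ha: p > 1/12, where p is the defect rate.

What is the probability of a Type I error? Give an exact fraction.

305362129/30958682112

Under H₀, K ~ Binomial(11, 1/12); the Type I error rate is P(K ≥ 4).
α = 1 − P(K ≤ 3) = 1 − 30653319983/30958682112 = 305362129/30958682112.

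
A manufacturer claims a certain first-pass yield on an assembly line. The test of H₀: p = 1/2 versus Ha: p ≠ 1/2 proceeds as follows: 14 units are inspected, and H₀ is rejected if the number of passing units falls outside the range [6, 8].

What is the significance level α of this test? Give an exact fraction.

3473/8192

The significance level is the null-hypothesis probability of the rejection region {≤5} ∪ {≥9}.
Each tail has probability (1 + 14 + 91 + 364 + 1001 + 2002)/16384; doubling gives α = 6946/16384 = 3473/8192.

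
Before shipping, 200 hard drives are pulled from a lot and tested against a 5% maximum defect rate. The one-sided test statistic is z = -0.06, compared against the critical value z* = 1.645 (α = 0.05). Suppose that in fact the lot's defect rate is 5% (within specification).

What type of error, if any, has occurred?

The conventional null hypothesis is that the lot's defect rate is 5% (within specification).
Since z = -0.06 ≤ z* = 1.645, H₀ is not rejected.
H₀ is true (actually the lot's defect rate is 5% (within specification)).
The decision matches the true state — no error.

No error (correct decision).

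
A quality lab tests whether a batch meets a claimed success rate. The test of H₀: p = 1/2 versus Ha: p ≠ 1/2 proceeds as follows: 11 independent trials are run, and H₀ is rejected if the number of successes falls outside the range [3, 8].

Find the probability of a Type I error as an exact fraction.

α = P(X ≤ 2 or X ≥ 9 | p = 1/2), X ~ Binomial(11, 1/2).
The two tails are symmetric, so α = 2·(1 + 11 + 55)/2^11 = 134/2048 = 67/1024.

67/1024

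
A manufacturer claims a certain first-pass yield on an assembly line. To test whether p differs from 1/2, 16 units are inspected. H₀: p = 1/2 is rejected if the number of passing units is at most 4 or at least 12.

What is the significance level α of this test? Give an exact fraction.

2517/32768

α = P(K ≤ 4 or K ≥ 12 | p = 1/2), K ~ Binomial(16, 1/2).
The two tails are symmetric, so α = 2·(1 + 16 + 120 + 560 + 1820)/2^16 = 5034/65536 = 2517/32768.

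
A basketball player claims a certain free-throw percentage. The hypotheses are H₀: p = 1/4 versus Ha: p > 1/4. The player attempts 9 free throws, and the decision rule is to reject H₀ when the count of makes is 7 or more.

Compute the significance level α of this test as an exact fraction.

11/8192

α = P(reject H₀ | H₀ true) = P(X ≥ 7 | p = 1/4), with X ~ Binomial(9, 1/4).
Adding the binomial terms for j = 7 through 9 with p = 1/4 yields 11/8192.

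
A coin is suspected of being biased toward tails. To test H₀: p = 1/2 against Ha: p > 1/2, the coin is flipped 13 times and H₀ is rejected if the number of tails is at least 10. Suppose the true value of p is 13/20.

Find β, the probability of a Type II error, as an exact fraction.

739046497348117/1024000000000000

Under the alternative p = 13/20, Y ~ Binomial(13, 13/20); β is the probability the test does not reject, P(Y < 10).
Equivalently, β = 1 − P(Y ≥ 10) = 739046497348117/1024000000000000.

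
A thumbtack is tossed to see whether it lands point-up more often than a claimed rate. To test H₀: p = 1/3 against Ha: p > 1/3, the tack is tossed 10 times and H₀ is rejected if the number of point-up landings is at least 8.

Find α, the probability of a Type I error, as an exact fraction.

67/19683

Under H₀, K ~ Binomial(10, 1/3), and α = P(K ≥ 8).
Adding the binomial terms for j = 8 through 10 with p = 1/3 yields 67/19683.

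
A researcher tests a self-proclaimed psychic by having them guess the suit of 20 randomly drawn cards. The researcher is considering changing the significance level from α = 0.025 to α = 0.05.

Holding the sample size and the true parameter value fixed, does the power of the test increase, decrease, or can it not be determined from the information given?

It increases.

Relaxing α lowers the evidence threshold; under Ha, outcomes that previously fell short now trigger rejection.
Since power = 1 − β and β decreases, power increases.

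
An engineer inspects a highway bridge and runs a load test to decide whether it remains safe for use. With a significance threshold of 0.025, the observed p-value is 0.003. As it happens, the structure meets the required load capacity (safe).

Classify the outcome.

The conventional null hypothesis is that the structure meets the required load capacity (safe).
Since p = 0.003 < α = 0.025, H₀ is rejected.
H₀ is true (actually the structure meets the required load capacity (safe)).
Rejecting a true H₀ is a Type I error.

Type I error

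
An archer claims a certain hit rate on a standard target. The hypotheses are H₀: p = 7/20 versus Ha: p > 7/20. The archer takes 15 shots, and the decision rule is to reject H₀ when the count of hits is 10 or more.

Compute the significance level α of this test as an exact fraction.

Under H₀, Y ~ Binomial(15, 7/20), and α = P(Y ≥ 10).
P(Y ≥ 10) = Σ_{j=10}^{15} C(15,j)·(7/20)^j·(13/20)^{15-j} = 203869009270562307/16384000000000000000.

203869009270562307/16384000000000000000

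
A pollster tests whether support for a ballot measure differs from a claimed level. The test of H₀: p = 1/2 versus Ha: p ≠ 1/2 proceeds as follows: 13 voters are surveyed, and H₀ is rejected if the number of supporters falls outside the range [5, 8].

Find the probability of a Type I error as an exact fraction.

Under H₀, X ~ Binomial(13, 1/2); α is the probability of landing in either tail, P(X ≤ 4) + P(X ≥ 9).
Each tail has probability (1 + 13 + 78 + 286 + 715)/8192; doubling gives α = 2186/8192 = 1093/4096.

1093/4096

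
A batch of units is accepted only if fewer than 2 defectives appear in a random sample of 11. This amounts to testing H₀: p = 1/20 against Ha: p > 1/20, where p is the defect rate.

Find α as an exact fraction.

α = P(reject H₀ | H₀ true) = P(X ≥ 2 | p = 1/20), X ~ Binomial(11, 1/20).
α = 1 − P(X ≤ 1) = 1 − 18393198773403/20480000000000 = 2086801226597/20480000000000.

2086801226597/20480000000000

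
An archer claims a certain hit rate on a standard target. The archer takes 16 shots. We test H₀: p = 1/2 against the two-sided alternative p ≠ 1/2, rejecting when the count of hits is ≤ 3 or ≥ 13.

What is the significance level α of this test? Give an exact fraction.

α = P(Y ≤ 3 or Y ≥ 13 | p = 1/2), Y ~ Binomial(16, 1/2).
The two tails are symmetric, so α = 2·(1 + 16 + 120 + 560)/2^16 = 1394/65536 = 697/32768.

697/32768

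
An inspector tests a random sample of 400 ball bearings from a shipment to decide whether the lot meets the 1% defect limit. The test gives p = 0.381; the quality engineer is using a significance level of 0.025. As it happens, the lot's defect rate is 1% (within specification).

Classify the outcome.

The conventional null hypothesis is that the lot's defect rate is 1% (within specification).
Since p = 0.381 ≥ α = 0.025, H₀ is not rejected.
H₀ is true (actually the lot's defect rate is 1% (within specification)).
The decision matches the true state — no error.

No error — this is a correct decision.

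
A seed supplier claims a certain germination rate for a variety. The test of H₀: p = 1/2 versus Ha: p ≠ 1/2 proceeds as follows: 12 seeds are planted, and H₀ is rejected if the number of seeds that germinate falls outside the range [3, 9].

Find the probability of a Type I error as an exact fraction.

79/2048

α = P(S ≤ 2 or S ≥ 10 | p = 1/2), S ~ Binomial(12, 1/2).
By symmetry, α = 2·P(S ≤ 2) = 2·(1 + 12 + 66)/4096 = 158/4096 = 79/2048.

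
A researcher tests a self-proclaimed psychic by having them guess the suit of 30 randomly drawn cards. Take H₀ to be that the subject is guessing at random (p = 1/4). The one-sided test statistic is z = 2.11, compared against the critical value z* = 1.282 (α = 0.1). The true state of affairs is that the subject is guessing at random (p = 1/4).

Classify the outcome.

Type I error

Since z = 2.11 > z* = 1.282, H₀ is rejected.
H₀ is true (actually the subject is guessing at random (p = 1/4)).
Rejecting a true H₀ is a Type I error.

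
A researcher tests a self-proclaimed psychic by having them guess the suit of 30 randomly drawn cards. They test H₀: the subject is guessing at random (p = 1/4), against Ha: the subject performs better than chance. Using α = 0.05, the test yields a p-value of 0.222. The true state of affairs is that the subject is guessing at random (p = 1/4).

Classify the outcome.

Since p = 0.222 ≥ α = 0.05, H₀ is not rejected.
H₀ is true (actually the subject is guessing at random (p = 1/4)).
The decision matches the true state — no error.

Neither — the decision is correct.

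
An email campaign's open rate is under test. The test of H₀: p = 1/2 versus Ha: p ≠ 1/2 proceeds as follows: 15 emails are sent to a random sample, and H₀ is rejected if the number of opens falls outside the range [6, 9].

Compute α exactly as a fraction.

309/1024

α = P(S ≤ 5 or S ≥ 10 | p = 1/2), S ~ Binomial(15, 1/2).
The two tails are symmetric, so α = 2·(1 + 15 + 105 + 455 + 1365 + 3003)/2^15 = 9888/32768 = 309/1024.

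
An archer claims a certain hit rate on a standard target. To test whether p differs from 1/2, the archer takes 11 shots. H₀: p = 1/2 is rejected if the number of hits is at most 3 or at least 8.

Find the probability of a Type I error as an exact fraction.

α = P(X ≤ 3 or X ≥ 8 | p = 1/2), X ~ Binomial(11, 1/2).
By symmetry, α = 2·P(X ≤ 3) = 2·(1 + 11 + 55 + 165)/2048 = 464/2048 = 29/128.

29/128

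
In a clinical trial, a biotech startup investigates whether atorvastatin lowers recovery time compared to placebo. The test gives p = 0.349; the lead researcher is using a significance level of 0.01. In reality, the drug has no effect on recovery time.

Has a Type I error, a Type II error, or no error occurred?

The conventional null hypothesis is that the drug has no effect on recovery time.
Since p = 0.349 ≥ α = 0.01, H₀ is not rejected.
H₀ is true (actually the drug has no effect on recovery time).
The decision matches the true state — no error.

No error — this is a correct decision.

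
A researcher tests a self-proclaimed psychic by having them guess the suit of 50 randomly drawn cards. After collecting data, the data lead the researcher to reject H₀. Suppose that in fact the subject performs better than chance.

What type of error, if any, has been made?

The conventional null hypothesis here is that the subject is guessing at random (p = 1/4).
The test rejected a false H₀ — the decision matches the true state.

Neither — the decision is correct.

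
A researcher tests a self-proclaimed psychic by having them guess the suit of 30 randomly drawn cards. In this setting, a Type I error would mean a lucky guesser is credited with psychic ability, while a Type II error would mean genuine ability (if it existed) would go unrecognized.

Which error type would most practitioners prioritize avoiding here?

Type I error

The Type I consequence (a lucky guesser is credited with psychic ability) is more severe than the Type II consequence (genuine ability (if it existed) would go unrecognized).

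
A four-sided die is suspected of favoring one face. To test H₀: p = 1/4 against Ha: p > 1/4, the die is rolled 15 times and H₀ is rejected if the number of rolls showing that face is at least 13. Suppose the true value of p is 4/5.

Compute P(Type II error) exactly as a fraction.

18370873741/30517578125

A Type II error is failing to reject when Ha holds: with p = 4/5, β = P(Y ≤ 12).
Summing C(15,j)·(4/5)^j·(1/5)^{15-j} for j = 0..12 gives 18370873741/30517578125.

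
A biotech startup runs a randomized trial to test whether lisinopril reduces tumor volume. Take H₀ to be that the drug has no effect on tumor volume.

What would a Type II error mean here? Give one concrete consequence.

A Type II error is failing to reject H₀ when H₀ is false.
Here that means concluding there is insufficient evidence that the drug works when actually the drug reduces tumor volume.

A Type II error would mean concluding that the drug has no effect on tumor volume (or at least failing to establish that the drug reduces tumor volume) when in fact the drug reduces tumor volume. Consequence: the development investment is written off despite the drug actually working.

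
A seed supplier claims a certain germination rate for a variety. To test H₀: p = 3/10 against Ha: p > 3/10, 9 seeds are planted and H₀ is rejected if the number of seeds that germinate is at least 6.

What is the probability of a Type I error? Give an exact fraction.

12647421/500000000

α = P(reject H₀ | H₀ true) = P(Y ≥ 6 | p = 3/10), with Y ~ Binomial(9, 3/10).
P(Y ≥ 6) = Σ_{j=6}^{9} C(9,j)·(3/10)^j·(7/10)^{9-j} = 12647421/500000000.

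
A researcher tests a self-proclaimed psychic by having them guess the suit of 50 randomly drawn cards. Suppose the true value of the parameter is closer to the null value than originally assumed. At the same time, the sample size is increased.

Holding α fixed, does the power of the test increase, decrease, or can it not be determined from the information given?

Cannot be determined from the information given.

The first change alone would make β increase; the second alone would make β decrease. Which effect dominates depends on the magnitudes, which are not given.
Since power = 1 − β, the effect on power is likewise indeterminate.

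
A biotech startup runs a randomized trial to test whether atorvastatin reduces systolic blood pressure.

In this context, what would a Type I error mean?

With the conventional null hypothesis that the drug has no effect on systolic blood pressure:
A Type I error is rejecting H₀ when H₀ is true.
Here that means concluding that the drug is effective when actually the drug has no effect on systolic blood pressure.

A Type I error would mean concluding that the drug reduces systolic blood pressure when in fact the drug has no effect on systolic blood pressure.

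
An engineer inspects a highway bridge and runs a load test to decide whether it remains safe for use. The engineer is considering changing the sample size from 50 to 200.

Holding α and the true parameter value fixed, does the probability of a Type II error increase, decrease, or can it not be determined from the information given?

It decreases.

A larger sample reduces the standard error, pulling the sampling distribution under Ha further from the non-rejection region.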